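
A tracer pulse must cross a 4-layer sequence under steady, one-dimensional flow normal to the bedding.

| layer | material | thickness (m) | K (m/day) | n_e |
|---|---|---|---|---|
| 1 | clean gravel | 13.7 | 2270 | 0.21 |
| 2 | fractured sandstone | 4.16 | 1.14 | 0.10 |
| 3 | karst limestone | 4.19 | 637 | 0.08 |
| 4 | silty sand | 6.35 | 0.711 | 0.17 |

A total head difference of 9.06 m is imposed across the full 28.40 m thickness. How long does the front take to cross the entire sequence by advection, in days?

6.54

With flow normal to the layers, continuity requires the same specific discharge q through every layer.
Σ(b_i/K_i) = 13.7/2270 + 4.16/1.14 + 4.19/637 + 6.35/0.711 = 12.59 d.
q = Δh / Σ(b_i/K_i) = 9.06 / 12.59 = 0.7195 m/day.
In each layer the seepage velocity is v_i = q/n_i, so the layer transit time is t_i = b_i·n_i / q:
  layer 1 (clean gravel): t_1 = 13.7 × 0.21 / 0.7195 = 3.999 d
  layer 2 (fractured sandstone): t_2 = 4.16 × 0.10 / 0.7195 = 0.5782 d
  layer 3 (karst limestone): t_3 = 4.19 × 0.08 / 0.7195 = 0.4659 d
  layer 4 (silty sand): t_4 = 6.35 × 0.17 / 0.7195 = 1.500 d
Total t = Σ t_i = 6.543 days.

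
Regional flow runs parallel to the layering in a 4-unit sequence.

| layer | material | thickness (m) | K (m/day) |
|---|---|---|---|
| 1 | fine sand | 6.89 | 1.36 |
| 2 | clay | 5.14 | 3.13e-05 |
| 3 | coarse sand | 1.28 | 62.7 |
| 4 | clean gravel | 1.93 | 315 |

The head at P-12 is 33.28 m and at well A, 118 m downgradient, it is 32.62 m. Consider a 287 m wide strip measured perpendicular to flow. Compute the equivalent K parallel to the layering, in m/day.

Flow is parallel to layering, so each bed carries its own Darcy discharge and the transmissivities add.
Σ(K_i·b_i) = 1.36×6.89 + 3.13e-05×5.14 + 62.7×1.28 + 315×1.93 = 697.6 m²/day.
Total thickness b = 15.24 m, so K_eq = Σ(K_i·b_i)/b = 45.77 m/day.

45.8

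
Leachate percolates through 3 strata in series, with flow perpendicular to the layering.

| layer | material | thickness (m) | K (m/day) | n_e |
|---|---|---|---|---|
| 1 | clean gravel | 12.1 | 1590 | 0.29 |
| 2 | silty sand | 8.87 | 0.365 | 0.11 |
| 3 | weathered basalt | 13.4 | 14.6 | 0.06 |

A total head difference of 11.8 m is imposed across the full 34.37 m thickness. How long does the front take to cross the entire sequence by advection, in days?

11.3

With flow normal to the layers, continuity requires the same specific discharge q through every layer.
Σ(b_i/K_i) = 12.1/1590 + 8.87/0.365 + 13.4/14.6 = 25.23 d.
q = Δh / Σ(b_i/K_i) = 11.8 / 25.23 = 0.4678 m/day.
In each layer the seepage velocity is v_i = q/n_i, so the layer transit time is t_i = b_i·n_i / q:
  layer 1 (clean gravel): t_1 = 12.1 × 0.29 / 0.4678 = 7.502 d
  layer 2 (silty sand): t_2 = 8.87 × 0.11 / 0.4678 = 2.086 d
  layer 3 (weathered basalt): t_3 = 13.4 × 0.06 / 0.4678 = 1.719 d
Total t = Σ t_i = 11.31 days.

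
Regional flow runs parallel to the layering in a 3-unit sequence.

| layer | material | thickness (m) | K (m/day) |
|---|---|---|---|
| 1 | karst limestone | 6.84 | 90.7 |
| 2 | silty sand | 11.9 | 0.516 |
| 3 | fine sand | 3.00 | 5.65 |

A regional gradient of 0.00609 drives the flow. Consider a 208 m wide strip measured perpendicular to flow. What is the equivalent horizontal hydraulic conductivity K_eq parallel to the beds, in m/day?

29.6

Flow is parallel to layering, so each bed carries its own Darcy discharge and the transmissivities add.
Σ(K_i·b_i) = 90.7×6.84 + 0.516×11.9 + 5.65×3.00 = 643.5 m²/day.
Total thickness b = 21.74 m, so K_eq = Σ(K_i·b_i)/b = 29.60 m/day.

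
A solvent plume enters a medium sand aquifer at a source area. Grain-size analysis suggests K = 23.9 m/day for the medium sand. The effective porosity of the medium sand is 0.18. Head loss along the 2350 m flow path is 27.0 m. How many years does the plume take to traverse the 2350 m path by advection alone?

4.22

Hydraulic gradient i = Δh / L = 27.0 / 2350 = 0.01149.
Darcy flux q = K · i = 23.90 × 0.01149 = 0.2746 m/day.
Seepage velocity v = q / n_e = 0.2746 / 0.18 = 1.526 m/day.
Travel time t = L / v = 2350 / 1.526 = 1540 days = 4.218 years.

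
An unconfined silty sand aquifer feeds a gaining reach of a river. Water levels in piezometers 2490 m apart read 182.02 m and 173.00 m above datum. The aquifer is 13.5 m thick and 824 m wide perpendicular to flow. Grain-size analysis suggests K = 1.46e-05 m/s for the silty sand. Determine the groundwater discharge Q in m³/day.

Convert K: 1.46e-05 m/s × 86400 = 1.261 m/day.
Cross-sectional area A = 824 × 13.5 = 11124 m².
Hydraulic gradient i = (182.02 − 173.00) / 2490 = 9.02 / 2490 = 0.003622.
Darcy's law: Q = K · A · i = 1.261 × 11124 × 0.003622 = 50.83 m³/day.

50.8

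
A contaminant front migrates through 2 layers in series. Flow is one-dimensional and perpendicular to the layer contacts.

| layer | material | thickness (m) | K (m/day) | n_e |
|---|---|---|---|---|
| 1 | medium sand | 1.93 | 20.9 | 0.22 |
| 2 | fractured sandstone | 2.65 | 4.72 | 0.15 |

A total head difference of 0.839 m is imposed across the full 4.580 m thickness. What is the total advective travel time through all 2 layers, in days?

With flow normal to the layers, continuity requires the same specific discharge q through every layer.
Σ(b_i/K_i) = 1.93/20.9 + 2.65/4.72 = 0.6538 d.
q = Δh / Σ(b_i/K_i) = 0.839 / 0.6538 = 1.283 m/day.
In each layer the seepage velocity is v_i = q/n_i, so the layer transit time is t_i = b_i·n_i / q:
  layer 1 (medium sand): t_1 = 1.93 × 0.22 / 1.283 = 0.3309 d
  layer 2 (fractured sandstone): t_2 = 2.65 × 0.15 / 1.283 = 0.3097 d
Total t = Σ t_i = 0.6406 days.

0.641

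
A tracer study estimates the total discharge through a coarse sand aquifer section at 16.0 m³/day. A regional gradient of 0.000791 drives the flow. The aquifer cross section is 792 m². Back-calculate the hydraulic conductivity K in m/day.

Hydraulic gradient i = 0.000791.
From Q = K·A·i, K = Q / (A·i) = 16.0 / (792.0 × 0.0007910) = 25.54 m/day.

25.5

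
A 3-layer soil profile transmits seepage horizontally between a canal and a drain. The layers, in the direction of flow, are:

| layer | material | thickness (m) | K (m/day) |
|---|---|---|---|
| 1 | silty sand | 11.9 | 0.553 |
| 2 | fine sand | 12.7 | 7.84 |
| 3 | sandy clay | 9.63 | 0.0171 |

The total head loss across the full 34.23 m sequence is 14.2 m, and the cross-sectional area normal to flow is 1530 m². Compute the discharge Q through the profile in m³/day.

37.1

Flow is perpendicular to layering, so the layers act in series and the equivalent K is the thickness-weighted harmonic mean.
Total thickness L = 11.9 + 12.7 + 9.63 = 34.23 m.
Σ(b_i/K_i) = 11.9/0.553 + 12.7/7.84 + 9.63/0.0171 = 586.3 d.
K_eq = L / Σ(b_i/K_i) = 34.23 / 586.3 = 0.05838 m/day.
Q = K_eq · A · (Δh/L) = 0.05838 × 1530 × (14.2/34.23) = 37.06 m³/day.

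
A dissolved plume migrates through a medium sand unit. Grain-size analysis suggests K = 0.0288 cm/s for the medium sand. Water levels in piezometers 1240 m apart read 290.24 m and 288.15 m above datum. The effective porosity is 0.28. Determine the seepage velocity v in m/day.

Convert K: 0.0288 cm/s × 864 = 24.88 m/day.
Hydraulic gradient i = (290.24 − 288.15) / 1240 = 2.09 / 1240 = 0.001685.
Darcy flux q = K · i = 24.88 × 0.001685 = 0.04194 m/day.
Seepage velocity v = q / n_e = 0.04194 / 0.28 = 0.1498 m/day.

0.150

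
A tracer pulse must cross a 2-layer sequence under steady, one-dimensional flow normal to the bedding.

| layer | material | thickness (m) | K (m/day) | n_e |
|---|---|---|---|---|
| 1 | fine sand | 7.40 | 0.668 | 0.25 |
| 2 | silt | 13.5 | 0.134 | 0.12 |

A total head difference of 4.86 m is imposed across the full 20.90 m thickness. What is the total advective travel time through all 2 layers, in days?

79.8

With flow normal to the layers, continuity requires the same specific discharge q through every layer.
Σ(b_i/K_i) = 7.40/0.668 + 13.5/0.134 = 111.8 d.
q = Δh / Σ(b_i/K_i) = 4.86 / 111.8 = 0.04346 m/day.
In each layer the seepage velocity is v_i = q/n_i, so the layer transit time is t_i = b_i·n_i / q:
  layer 1 (fine sand): t_1 = 7.40 × 0.25 / 0.04346 = 42.57 d
  layer 2 (silt): t_2 = 13.5 × 0.12 / 0.04346 = 37.27 d
Total t = Σ t_i = 79.84 days.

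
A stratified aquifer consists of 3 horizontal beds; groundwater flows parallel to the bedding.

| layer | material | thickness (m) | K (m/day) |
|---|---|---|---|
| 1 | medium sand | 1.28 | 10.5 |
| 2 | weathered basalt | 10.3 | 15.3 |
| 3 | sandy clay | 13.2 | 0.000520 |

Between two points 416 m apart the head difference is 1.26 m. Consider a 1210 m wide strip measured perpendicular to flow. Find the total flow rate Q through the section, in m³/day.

627

Flow is parallel to layering, so each bed carries its own Darcy discharge and the transmissivities add.
Σ(K_i·b_i) = 10.5×1.28 + 15.3×10.3 + 0.000520×13.2 = 171.0 m²/day.
Hydraulic gradient i = Δh / L = 1.26 / 416 = 0.003029.
Q = Σ(K_i·b_i) · W · i = 171.0 × 1210 × 0.003029 = 626.8 m³/day.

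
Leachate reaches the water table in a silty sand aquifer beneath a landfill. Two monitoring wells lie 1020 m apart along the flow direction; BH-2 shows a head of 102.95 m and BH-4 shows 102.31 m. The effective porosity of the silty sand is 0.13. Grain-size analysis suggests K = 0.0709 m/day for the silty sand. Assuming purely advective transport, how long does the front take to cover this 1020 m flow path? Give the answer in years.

8160

Hydraulic gradient i = (102.95 − 102.31) / 1020 = 0.64 / 1020 = 0.0006275.
Darcy flux q = K · i = 0.07090 × 0.0006275 = 4.449e-05 m/day.
Seepage velocity v = q / n_e = 4.449e-05 / 0.13 = 0.0003422 m/day.
Travel time t = L / v = 1020 / 0.0003422 = 2.981e+06 days = 8161 years.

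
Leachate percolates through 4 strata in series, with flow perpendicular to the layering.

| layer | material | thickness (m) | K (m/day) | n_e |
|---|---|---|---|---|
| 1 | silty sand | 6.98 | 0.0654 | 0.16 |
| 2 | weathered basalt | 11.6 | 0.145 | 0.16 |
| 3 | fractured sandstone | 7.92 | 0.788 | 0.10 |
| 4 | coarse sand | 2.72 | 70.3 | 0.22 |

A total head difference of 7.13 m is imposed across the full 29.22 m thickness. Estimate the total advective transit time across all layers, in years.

With flow normal to the layers, continuity requires the same specific discharge q through every layer.
Σ(b_i/K_i) = 6.98/0.0654 + 11.6/0.145 + 7.92/0.788 + 2.72/70.3 = 196.8 d.
q = Δh / Σ(b_i/K_i) = 7.13 / 196.8 = 0.03623 m/day.
In each layer the seepage velocity is v_i = q/n_i, so the layer transit time is t_i = b_i·n_i / q:
  layer 1 (silty sand): t_1 = 6.98 × 0.16 / 0.03623 = 30.83 d
  layer 2 (weathered basalt): t_2 = 11.6 × 0.16 / 0.03623 = 51.23 d
  layer 3 (fractured sandstone): t_3 = 7.92 × 0.10 / 0.03623 = 21.86 d
  layer 4 (coarse sand): t_4 = 2.72 × 0.22 / 0.03623 = 16.52 d
Total t = Σ t_i = 120.4 days = 0.3298 years.

0.330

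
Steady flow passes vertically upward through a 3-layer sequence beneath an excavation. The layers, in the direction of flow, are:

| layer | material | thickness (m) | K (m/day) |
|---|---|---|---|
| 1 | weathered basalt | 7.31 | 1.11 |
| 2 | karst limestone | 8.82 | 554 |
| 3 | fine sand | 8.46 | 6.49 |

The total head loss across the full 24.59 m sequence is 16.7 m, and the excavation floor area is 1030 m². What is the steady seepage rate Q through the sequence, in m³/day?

Flow is perpendicular to layering, so the layers act in series and the equivalent K is the thickness-weighted harmonic mean.
Total thickness L = 7.31 + 8.82 + 8.46 = 24.59 m.
Σ(b_i/K_i) = 7.31/1.11 + 8.82/554 + 8.46/6.49 = 7.905 d.
K_eq = L / Σ(b_i/K_i) = 24.59 / 7.905 = 3.111 m/day.
Q = K_eq · A · (Δh/L) = 3.111 × 1030 × (16.7/24.59) = 2176 m³/day.

2180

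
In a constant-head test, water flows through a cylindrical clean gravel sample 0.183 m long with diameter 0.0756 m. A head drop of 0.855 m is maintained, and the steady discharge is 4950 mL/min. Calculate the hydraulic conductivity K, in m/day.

Cross-sectional area A = π·(d/2)² = π × (0.0756/2)² = 0.004489 m².
Convert discharge: 4950 mL/min = 8.250e-05 m³/s.
Darcy's law rearranged: K = Q·L / (A·Δh) = 8.250e-05 × 0.183 / (0.004489 × 0.855) = 0.003934 m/s = 339.9 m/day.

340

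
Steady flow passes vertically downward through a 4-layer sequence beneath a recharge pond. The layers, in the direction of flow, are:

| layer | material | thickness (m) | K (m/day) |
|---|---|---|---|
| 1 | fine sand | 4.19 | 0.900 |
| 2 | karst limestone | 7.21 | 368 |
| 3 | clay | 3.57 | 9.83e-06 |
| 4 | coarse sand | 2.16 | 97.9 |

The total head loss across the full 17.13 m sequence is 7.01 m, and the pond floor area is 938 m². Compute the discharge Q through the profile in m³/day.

Flow is perpendicular to layering, so the layers act in series and the equivalent K is the thickness-weighted harmonic mean.
Total thickness L = 4.19 + 7.21 + 3.57 + 2.16 = 17.13 m.
Σ(b_i/K_i) = 4.19/0.900 + 7.21/368 + 3.57/9.83e-06 + 2.16/97.9 = 3.632e+05 d.
K_eq = L / Σ(b_i/K_i) = 17.13 / 3.632e+05 = 4.717e-05 m/day.
Q = K_eq · A · (Δh/L) = 4.717e-05 × 938 × (7.01/17.13) = 0.01811 m³/day.

0.0181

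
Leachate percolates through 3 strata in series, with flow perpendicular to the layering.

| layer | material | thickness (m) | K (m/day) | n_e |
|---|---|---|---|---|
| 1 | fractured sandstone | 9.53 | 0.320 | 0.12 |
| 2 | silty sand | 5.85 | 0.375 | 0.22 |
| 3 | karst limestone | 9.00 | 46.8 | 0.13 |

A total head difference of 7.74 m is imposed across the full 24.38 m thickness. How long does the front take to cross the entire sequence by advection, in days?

With flow normal to the layers, continuity requires the same specific discharge q through every layer.
Σ(b_i/K_i) = 9.53/0.320 + 5.85/0.375 + 9.00/46.8 = 45.57 d.
q = Δh / Σ(b_i/K_i) = 7.74 / 45.57 = 0.1698 m/day.
In each layer the seepage velocity is v_i = q/n_i, so the layer transit time is t_i = b_i·n_i / q:
  layer 1 (fractured sandstone): t_1 = 9.53 × 0.12 / 0.1698 = 6.734 d
  layer 2 (silty sand): t_2 = 5.85 × 0.22 / 0.1698 = 7.578 d
  layer 3 (karst limestone): t_3 = 9.00 × 0.13 / 0.1698 = 6.889 d
Total t = Σ t_i = 21.20 days.

21.2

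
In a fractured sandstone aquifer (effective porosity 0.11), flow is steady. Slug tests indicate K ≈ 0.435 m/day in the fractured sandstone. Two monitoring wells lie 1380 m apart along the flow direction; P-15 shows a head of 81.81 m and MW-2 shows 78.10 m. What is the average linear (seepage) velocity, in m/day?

Hydraulic gradient i = (81.81 − 78.10) / 1380 = 3.71 / 1380 = 0.002688.
Darcy flux q = K · i = 0.4350 × 0.002688 = 0.001169 m/day.
Seepage velocity v = q / n_e = 0.001169 / 0.11 = 0.01063 m/day.

0.0106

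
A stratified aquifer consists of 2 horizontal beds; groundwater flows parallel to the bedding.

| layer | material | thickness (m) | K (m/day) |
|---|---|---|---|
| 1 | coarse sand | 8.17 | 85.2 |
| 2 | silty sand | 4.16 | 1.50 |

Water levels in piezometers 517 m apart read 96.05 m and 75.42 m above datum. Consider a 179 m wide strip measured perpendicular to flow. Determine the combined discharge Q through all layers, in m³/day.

5020

Flow is parallel to layering, so each bed carries its own Darcy discharge and the transmissivities add.
Σ(K_i·b_i) = 85.2×8.17 + 1.50×4.16 = 702.3 m²/day.
Hydraulic gradient i = (96.05 − 75.42) / 517 = 20.63 / 517 = 0.03990.
Q = Σ(K_i·b_i) · W · i = 702.3 × 179 × 0.03990 = 5016 m³/day.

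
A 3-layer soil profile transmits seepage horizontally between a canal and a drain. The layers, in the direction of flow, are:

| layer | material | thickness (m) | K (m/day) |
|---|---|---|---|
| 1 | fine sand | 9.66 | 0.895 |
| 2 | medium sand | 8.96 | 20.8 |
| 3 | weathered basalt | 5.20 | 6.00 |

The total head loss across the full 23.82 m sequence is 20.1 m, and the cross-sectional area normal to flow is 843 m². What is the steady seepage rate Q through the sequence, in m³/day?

1400

Flow is perpendicular to layering, so the layers act in series and the equivalent K is the thickness-weighted harmonic mean.
Total thickness L = 9.66 + 8.96 + 5.20 = 23.82 m.
Σ(b_i/K_i) = 9.66/0.895 + 8.96/20.8 + 5.20/6.00 = 12.09 d.
K_eq = L / Σ(b_i/K_i) = 23.82 / 12.09 = 1.970 m/day.
Q = K_eq · A · (Δh/L) = 1.970 × 843 × (20.1/23.82) = 1401 m³/day.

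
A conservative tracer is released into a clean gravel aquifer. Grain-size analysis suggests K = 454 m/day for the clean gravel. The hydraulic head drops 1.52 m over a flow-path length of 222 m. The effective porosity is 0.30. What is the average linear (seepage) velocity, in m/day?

Hydraulic gradient i = Δh / L = 1.52 / 222 = 0.006847.
Darcy flux q = K · i = 454.0 × 0.006847 = 3.108 m/day.
Seepage velocity v = q / n_e = 3.108 / 0.30 = 10.36 m/day.

10.4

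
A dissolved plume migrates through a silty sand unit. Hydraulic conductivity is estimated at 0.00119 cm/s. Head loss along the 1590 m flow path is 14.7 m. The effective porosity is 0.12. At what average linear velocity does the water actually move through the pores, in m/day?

Convert K: 0.00119 cm/s × 864 = 1.028 m/day.
Hydraulic gradient i = Δh / L = 14.7 / 1590 = 0.009245.
Darcy flux q = K · i = 1.028 × 0.009245 = 0.009506 m/day.
Seepage velocity v = q / n_e = 0.009506 / 0.12 = 0.07921 m/day.

0.0792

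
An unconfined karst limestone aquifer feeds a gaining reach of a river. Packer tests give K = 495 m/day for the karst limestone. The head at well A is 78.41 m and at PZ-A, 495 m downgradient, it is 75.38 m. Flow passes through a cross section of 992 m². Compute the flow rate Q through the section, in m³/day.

3010

Hydraulic gradient i = (78.41 − 75.38) / 495 = 3.03 / 495 = 0.006121.
Darcy's law: Q = K · A · i = 495.0 × 992.0 × 0.006121 = 3006 m³/day.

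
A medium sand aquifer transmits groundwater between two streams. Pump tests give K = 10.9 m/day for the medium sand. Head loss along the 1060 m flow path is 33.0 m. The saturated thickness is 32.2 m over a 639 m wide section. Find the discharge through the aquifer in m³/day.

Cross-sectional area A = 639 × 32.2 = 20576 m².
Hydraulic gradient i = Δh / L = 33.0 / 1060 = 0.03113.
Darcy's law: Q = K · A · i = 10.90 × 20576 × 0.03113 = 6982 m³/day.

6980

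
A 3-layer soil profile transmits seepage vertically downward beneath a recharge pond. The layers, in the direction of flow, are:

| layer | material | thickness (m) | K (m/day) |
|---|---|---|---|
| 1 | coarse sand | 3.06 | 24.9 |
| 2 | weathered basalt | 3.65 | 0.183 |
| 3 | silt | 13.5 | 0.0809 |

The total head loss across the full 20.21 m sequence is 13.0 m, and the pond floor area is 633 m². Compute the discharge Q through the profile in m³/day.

Flow is perpendicular to layering, so the layers act in series and the equivalent K is the thickness-weighted harmonic mean.
Total thickness L = 3.06 + 3.65 + 13.5 = 20.21 m.
Σ(b_i/K_i) = 3.06/24.9 + 3.65/0.183 + 13.5/0.0809 = 186.9 d.
K_eq = L / Σ(b_i/K_i) = 20.21 / 186.9 = 0.1081 m/day.
Q = K_eq · A · (Δh/L) = 0.1081 × 633 × (13.0/20.21) = 44.02 m³/day.

44.0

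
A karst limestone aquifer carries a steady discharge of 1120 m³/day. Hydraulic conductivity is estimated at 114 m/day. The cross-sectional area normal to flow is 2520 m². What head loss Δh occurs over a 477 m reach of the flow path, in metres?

From Q = K·A·i, i = Q / (K·A) = 1120 / (114.0 × 2520) = 0.003899.
Head loss Δh = i · L = 0.003899 × 477 = 1.860 m.

1.86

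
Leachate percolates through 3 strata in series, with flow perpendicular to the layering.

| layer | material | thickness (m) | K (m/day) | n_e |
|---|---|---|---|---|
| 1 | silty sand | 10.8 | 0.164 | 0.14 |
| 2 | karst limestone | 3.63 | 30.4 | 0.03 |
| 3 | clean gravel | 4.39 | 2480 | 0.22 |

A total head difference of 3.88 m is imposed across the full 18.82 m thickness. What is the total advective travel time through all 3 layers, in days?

44.0

With flow normal to the layers, continuity requires the same specific discharge q through every layer.
Σ(b_i/K_i) = 10.8/0.164 + 3.63/30.4 + 4.39/2480 = 65.97 d.
q = Δh / Σ(b_i/K_i) = 3.88 / 65.97 = 0.05881 m/day.
In each layer the seepage velocity is v_i = q/n_i, so the layer transit time is t_i = b_i·n_i / q:
  layer 1 (silty sand): t_1 = 10.8 × 0.14 / 0.05881 = 25.71 d
  layer 2 (karst limestone): t_2 = 3.63 × 0.03 / 0.05881 = 1.852 d
  layer 3 (clean gravel): t_3 = 4.39 × 0.22 / 0.05881 = 16.42 d
Total t = Σ t_i = 43.98 days.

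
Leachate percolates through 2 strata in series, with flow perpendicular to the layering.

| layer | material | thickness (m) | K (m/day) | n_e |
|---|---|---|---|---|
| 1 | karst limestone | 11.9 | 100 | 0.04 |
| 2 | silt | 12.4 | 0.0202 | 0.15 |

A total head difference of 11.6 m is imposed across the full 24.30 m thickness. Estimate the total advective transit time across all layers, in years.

0.339

With flow normal to the layers, continuity requires the same specific discharge q through every layer.
Σ(b_i/K_i) = 11.9/100 + 12.4/0.0202 = 614.0 d.
q = Δh / Σ(b_i/K_i) = 11.6 / 614.0 = 0.01889 m/day.
In each layer the seepage velocity is v_i = q/n_i, so the layer transit time is t_i = b_i·n_i / q:
  layer 1 (karst limestone): t_1 = 11.9 × 0.04 / 0.01889 = 25.19 d
  layer 2 (silt): t_2 = 12.4 × 0.15 / 0.01889 = 98.45 d
Total t = Σ t_i = 123.6 days = 0.3385 years.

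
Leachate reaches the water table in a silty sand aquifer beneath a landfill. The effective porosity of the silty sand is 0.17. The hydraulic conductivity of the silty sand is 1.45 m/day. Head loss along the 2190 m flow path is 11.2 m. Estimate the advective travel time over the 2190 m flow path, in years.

137

Hydraulic gradient i = Δh / L = 11.2 / 2190 = 0.005114.
Darcy flux q = K · i = 1.450 × 0.005114 = 0.007416 m/day.
Seepage velocity v = q / n_e = 0.007416 / 0.17 = 0.04362 m/day.
Travel time t = L / v = 2190 / 0.04362 = 50205 days = 137.5 years.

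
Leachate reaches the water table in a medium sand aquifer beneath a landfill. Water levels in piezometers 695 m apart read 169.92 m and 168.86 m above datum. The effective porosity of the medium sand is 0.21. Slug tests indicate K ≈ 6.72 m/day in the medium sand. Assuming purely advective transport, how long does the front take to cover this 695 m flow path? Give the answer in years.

39.0

Hydraulic gradient i = (169.92 − 168.86) / 695 = 1.06 / 695 = 0.001525.
Darcy flux q = K · i = 6.720 × 0.001525 = 0.01025 m/day.
Seepage velocity v = q / n_e = 0.01025 / 0.21 = 0.04881 m/day.
Travel time t = L / v = 695 / 0.04881 = 14240 days = 38.99 years.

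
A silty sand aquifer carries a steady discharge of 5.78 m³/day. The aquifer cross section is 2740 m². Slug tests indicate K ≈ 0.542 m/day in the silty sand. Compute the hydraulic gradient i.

From Q = K·A·i, i = Q / (K·A) = 5.78 / (0.5420 × 2740) = 0.003892.

0.00389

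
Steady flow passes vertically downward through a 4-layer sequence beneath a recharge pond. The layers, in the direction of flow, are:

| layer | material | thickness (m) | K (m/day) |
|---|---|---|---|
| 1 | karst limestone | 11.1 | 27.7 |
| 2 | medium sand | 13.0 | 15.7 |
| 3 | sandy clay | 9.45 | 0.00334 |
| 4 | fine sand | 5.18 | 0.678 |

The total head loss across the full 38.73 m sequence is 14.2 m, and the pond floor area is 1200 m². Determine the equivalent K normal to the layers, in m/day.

Flow is perpendicular to layering, so the layers act in series and the equivalent K is the thickness-weighted harmonic mean.
Total thickness L = 11.1 + 13.0 + 9.45 + 5.18 = 38.73 m.
Σ(b_i/K_i) = 11.1/27.7 + 13.0/15.7 + 9.45/0.00334 + 5.18/0.678 = 2838 d.
K_eq = L / Σ(b_i/K_i) = 38.73 / 2838 = 0.01365 m/day.

0.0136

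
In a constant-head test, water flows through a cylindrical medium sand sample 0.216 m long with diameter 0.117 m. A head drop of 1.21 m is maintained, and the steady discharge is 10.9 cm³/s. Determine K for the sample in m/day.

Cross-sectional area A = π·(d/2)² = π × (0.117/2)² = 0.01075 m².
Convert discharge: 10.9 cm³/s = 1.090e-05 m³/s.
Darcy's law rearranged: K = Q·L / (A·Δh) = 1.090e-05 × 0.216 / (0.01075 × 1.21) = 0.0001810 m/s = 15.64 m/day.

15.6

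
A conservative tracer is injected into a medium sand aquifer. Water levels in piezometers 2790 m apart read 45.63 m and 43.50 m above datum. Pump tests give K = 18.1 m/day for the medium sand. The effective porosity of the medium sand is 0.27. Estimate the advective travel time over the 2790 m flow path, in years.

Hydraulic gradient i = (45.63 − 43.50) / 2790 = 2.13 / 2790 = 0.0007634.
Darcy flux q = K · i = 18.10 × 0.0007634 = 0.01382 m/day.
Seepage velocity v = q / n_e = 0.01382 / 0.27 = 0.05118 m/day.
Travel time t = L / v = 2790 / 0.05118 = 54515 days = 149.3 years.

149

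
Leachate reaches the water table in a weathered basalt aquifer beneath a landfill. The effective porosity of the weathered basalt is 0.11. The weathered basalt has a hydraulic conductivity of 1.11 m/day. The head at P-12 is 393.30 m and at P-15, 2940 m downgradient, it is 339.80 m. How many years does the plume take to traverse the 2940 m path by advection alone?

Hydraulic gradient i = (393.30 − 339.80) / 2940 = 53.5 / 2940 = 0.01820.
Darcy flux q = K · i = 1.110 × 0.01820 = 0.02020 m/day.
Seepage velocity v = q / n_e = 0.02020 / 0.11 = 0.1836 m/day.
Travel time t = L / v = 2940 / 0.1836 = 16011 days = 43.83 years.

43.8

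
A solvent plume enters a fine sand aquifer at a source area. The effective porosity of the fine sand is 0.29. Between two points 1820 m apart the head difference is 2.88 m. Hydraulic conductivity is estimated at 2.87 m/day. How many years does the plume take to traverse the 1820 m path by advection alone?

Hydraulic gradient i = Δh / L = 2.88 / 1820 = 0.001582.
Darcy flux q = K · i = 2.870 × 0.001582 = 0.004542 m/day.
Seepage velocity v = q / n_e = 0.004542 / 0.29 = 0.01566 m/day.
Travel time t = L / v = 1820 / 0.01566 = 1.162e+05 days = 318.2 years.

318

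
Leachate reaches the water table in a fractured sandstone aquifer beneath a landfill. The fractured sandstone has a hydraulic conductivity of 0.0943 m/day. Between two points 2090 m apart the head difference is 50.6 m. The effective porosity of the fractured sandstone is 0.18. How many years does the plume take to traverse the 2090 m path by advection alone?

451

Hydraulic gradient i = Δh / L = 50.6 / 2090 = 0.02421.
Darcy flux q = K · i = 0.09430 × 0.02421 = 0.002283 m/day.
Seepage velocity v = q / n_e = 0.002283 / 0.18 = 0.01268 m/day.
Travel time t = L / v = 2090 / 0.01268 = 1.648e+05 days = 451.1 years.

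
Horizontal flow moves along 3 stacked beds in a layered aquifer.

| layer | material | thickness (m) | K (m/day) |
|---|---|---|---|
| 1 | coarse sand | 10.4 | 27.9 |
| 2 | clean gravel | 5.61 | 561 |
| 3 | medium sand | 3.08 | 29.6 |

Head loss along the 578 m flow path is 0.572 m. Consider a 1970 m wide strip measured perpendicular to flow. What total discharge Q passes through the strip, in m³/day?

6880

Flow is parallel to layering, so each bed carries its own Darcy discharge and the transmissivities add.
Σ(K_i·b_i) = 27.9×10.4 + 561×5.61 + 29.6×3.08 = 3529 m²/day.
Hydraulic gradient i = Δh / L = 0.572 / 578 = 0.0009896.
Q = Σ(K_i·b_i) · W · i = 3529 × 1970 × 0.0009896 = 6879 m³/day.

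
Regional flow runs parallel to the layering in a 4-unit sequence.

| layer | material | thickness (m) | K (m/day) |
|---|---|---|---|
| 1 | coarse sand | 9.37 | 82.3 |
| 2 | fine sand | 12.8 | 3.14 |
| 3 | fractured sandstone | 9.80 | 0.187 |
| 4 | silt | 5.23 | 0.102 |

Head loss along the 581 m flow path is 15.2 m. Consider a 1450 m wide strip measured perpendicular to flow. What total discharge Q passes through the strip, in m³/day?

30900

Flow is parallel to layering, so each bed carries its own Darcy discharge and the transmissivities add.
Σ(K_i·b_i) = 82.3×9.37 + 3.14×12.8 + 0.187×9.80 + 0.102×5.23 = 813.7 m²/day.
Hydraulic gradient i = Δh / L = 15.2 / 581 = 0.02616.
Q = Σ(K_i·b_i) · W · i = 813.7 × 1450 × 0.02616 = 30868 m³/day.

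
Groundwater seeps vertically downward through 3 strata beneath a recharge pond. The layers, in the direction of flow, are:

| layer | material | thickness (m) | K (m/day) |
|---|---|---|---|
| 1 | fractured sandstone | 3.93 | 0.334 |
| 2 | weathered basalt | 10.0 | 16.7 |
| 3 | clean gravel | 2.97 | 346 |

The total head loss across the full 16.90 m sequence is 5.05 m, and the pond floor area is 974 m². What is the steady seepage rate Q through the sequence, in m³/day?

Flow is perpendicular to layering, so the layers act in series and the equivalent K is the thickness-weighted harmonic mean.
Total thickness L = 3.93 + 10.0 + 2.97 = 16.90 m.
Σ(b_i/K_i) = 3.93/0.334 + 10.0/16.7 + 2.97/346 = 12.37 d.
K_eq = L / Σ(b_i/K_i) = 16.90 / 12.37 = 1.366 m/day.
Q = K_eq · A · (Δh/L) = 1.366 × 974 × (5.05/16.90) = 397.5 m³/day.

398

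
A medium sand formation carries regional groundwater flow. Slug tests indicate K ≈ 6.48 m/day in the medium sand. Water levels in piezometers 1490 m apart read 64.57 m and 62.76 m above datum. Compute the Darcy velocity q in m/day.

Hydraulic gradient i = (64.57 − 62.76) / 1490 = 1.81 / 1490 = 0.001215.
Specific discharge q = K · i = 6.480 × 0.001215 = 0.007872 m/day.

0.00787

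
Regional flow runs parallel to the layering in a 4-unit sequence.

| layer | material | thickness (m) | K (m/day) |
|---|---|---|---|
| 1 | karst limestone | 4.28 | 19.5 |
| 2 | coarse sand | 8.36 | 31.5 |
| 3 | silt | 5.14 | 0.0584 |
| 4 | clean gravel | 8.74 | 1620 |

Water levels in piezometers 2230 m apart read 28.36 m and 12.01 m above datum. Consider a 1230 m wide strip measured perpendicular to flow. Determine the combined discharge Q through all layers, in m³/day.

131000

Flow is parallel to layering, so each bed carries its own Darcy discharge and the transmissivities add.
Σ(K_i·b_i) = 19.5×4.28 + 31.5×8.36 + 0.0584×5.14 + 1620×8.74 = 14506 m²/day.
Hydraulic gradient i = (28.36 − 12.01) / 2230 = 16.35 / 2230 = 0.007332.
Q = Σ(K_i·b_i) · W · i = 14506 × 1230 × 0.007332 = 1.308e+05 m³/day.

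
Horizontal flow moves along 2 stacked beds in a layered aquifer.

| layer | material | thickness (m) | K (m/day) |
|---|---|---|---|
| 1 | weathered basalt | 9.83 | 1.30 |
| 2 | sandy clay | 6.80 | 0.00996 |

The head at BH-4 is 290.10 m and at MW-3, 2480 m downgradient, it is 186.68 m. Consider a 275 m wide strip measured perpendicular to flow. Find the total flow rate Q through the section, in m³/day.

147

Flow is parallel to layering, so each bed carries its own Darcy discharge and the transmissivities add.
Σ(K_i·b_i) = 1.30×9.83 + 0.00996×6.80 = 12.85 m²/day.
Hydraulic gradient i = (290.10 − 186.68) / 2480 = 103.42 / 2480 = 0.04170.
Q = Σ(K_i·b_i) · W · i = 12.85 × 275 × 0.04170 = 147.3 m³/day.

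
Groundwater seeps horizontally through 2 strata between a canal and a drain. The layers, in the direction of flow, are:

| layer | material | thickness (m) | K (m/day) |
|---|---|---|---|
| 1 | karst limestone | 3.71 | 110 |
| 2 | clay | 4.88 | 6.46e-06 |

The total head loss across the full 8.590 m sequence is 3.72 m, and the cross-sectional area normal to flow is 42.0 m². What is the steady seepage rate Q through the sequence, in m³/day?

0.000207

Flow is perpendicular to layering, so the layers act in series and the equivalent K is the thickness-weighted harmonic mean.
Total thickness L = 3.71 + 4.88 = 8.590 m.
Σ(b_i/K_i) = 3.71/110 + 4.88/6.46e-06 = 7.554e+05 d.
K_eq = L / Σ(b_i/K_i) = 8.590 / 7.554e+05 = 1.137e-05 m/day.
Q = K_eq · A · (Δh/L) = 1.137e-05 × 42.0 × (3.72/8.590) = 0.0002068 m³/day.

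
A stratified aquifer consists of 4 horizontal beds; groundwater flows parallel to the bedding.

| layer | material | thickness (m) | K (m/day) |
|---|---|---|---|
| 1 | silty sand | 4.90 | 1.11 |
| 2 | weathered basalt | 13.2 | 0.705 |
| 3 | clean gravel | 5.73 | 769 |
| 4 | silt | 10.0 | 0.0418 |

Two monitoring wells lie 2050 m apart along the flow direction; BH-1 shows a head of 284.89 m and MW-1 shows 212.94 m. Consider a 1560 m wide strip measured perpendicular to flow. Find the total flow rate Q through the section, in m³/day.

Flow is parallel to layering, so each bed carries its own Darcy discharge and the transmissivities add.
Σ(K_i·b_i) = 1.11×4.90 + 0.705×13.2 + 769×5.73 + 0.0418×10.0 = 4422 m²/day.
Hydraulic gradient i = (284.89 − 212.94) / 2050 = 71.95 / 2050 = 0.03510.
Q = Σ(K_i·b_i) · W · i = 4422 × 1560 × 0.03510 = 2.421e+05 m³/day.

242000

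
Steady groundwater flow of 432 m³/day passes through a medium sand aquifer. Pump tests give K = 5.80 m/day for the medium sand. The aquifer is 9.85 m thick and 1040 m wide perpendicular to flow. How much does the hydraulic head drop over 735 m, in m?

Cross-sectional area A = 1040 × 9.85 = 10244 m².
From Q = K·A·i, i = Q / (K·A) = 432 / (5.800 × 10244) = 0.007271.
Head loss Δh = i · L = 0.007271 × 735 = 5.344 m.

5.34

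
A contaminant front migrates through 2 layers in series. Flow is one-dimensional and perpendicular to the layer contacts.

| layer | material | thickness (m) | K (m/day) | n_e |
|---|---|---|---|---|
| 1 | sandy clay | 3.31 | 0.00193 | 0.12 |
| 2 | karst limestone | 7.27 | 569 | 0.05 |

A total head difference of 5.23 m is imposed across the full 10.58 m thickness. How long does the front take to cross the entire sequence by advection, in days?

With flow normal to the layers, continuity requires the same specific discharge q through every layer.
Σ(b_i/K_i) = 3.31/0.00193 + 7.27/569 = 1715 d.
q = Δh / Σ(b_i/K_i) = 5.23 / 1715 = 0.003049 m/day.
In each layer the seepage velocity is v_i = q/n_i, so the layer transit time is t_i = b_i·n_i / q:
  layer 1 (sandy clay): t_1 = 3.31 × 0.12 / 0.003049 = 130.3 d
  layer 2 (karst limestone): t_2 = 7.27 × 0.05 / 0.003049 = 119.2 d
Total t = Σ t_i = 249.5 days.

249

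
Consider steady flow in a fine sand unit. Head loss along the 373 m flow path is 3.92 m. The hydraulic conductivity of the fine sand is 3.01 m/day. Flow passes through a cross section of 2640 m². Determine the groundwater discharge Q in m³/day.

Hydraulic gradient i = Δh / L = 3.92 / 373 = 0.01051.
Darcy's law: Q = K · A · i = 3.010 × 2640 × 0.01051 = 83.51 m³/day.

83.5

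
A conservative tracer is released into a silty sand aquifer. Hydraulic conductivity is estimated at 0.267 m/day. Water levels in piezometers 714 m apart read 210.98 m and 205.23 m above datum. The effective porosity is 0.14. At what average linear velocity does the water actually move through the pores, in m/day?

0.0154

Hydraulic gradient i = (210.98 − 205.23) / 714 = 5.75 / 714 = 0.008053.
Darcy flux q = K · i = 0.2670 × 0.008053 = 0.002150 m/day.
Seepage velocity v = q / n_e = 0.002150 / 0.14 = 0.01536 m/day.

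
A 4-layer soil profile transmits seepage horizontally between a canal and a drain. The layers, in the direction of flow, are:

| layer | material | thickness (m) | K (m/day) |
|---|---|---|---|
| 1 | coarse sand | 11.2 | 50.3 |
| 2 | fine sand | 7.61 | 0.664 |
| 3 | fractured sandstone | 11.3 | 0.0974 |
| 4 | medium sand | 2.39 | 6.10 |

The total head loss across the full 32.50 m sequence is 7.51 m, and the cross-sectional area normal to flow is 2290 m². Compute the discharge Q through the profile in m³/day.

Flow is perpendicular to layering, so the layers act in series and the equivalent K is the thickness-weighted harmonic mean.
Total thickness L = 11.2 + 7.61 + 11.3 + 2.39 = 32.50 m.
Σ(b_i/K_i) = 11.2/50.3 + 7.61/0.664 + 11.3/0.0974 + 2.39/6.10 = 128.1 d.
K_eq = L / Σ(b_i/K_i) = 32.50 / 128.1 = 0.2537 m/day.
Q = K_eq · A · (Δh/L) = 0.2537 × 2290 × (7.51/32.50) = 134.3 m³/day.

134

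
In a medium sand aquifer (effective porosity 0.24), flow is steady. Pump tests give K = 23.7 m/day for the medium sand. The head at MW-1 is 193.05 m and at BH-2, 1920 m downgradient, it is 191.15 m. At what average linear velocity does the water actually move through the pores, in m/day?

0.0977

Hydraulic gradient i = (193.05 − 191.15) / 1920 = 1.9 / 1920 = 0.0009896.
Darcy flux q = K · i = 23.70 × 0.0009896 = 0.02345 m/day.
Seepage velocity v = q / n_e = 0.02345 / 0.24 = 0.09772 m/day.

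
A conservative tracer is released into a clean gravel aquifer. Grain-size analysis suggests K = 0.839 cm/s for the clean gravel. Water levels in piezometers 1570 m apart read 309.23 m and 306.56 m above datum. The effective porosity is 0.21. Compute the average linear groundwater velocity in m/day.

5.87

Convert K: 0.839 cm/s × 864 = 724.9 m/day.
Hydraulic gradient i = (309.23 − 306.56) / 1570 = 2.67 / 1570 = 0.001701.
Darcy flux q = K · i = 724.9 × 0.001701 = 1.233 m/day.
Seepage velocity v = q / n_e = 1.233 / 0.21 = 5.870 m/day.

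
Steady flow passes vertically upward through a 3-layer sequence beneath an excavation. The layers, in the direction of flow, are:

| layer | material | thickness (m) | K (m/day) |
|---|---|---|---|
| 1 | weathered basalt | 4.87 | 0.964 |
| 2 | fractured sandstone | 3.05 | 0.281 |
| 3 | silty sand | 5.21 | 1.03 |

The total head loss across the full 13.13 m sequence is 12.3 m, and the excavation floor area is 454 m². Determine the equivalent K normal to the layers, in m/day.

Flow is perpendicular to layering, so the layers act in series and the equivalent K is the thickness-weighted harmonic mean.
Total thickness L = 4.87 + 3.05 + 5.21 = 13.13 m.
Σ(b_i/K_i) = 4.87/0.964 + 3.05/0.281 + 5.21/1.03 = 20.96 d.
K_eq = L / Σ(b_i/K_i) = 13.13 / 20.96 = 0.6263 m/day.

0.626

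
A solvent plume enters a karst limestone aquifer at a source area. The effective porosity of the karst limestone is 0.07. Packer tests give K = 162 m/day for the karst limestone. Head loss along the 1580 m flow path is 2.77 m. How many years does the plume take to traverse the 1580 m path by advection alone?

1.07

Hydraulic gradient i = Δh / L = 2.77 / 1580 = 0.001753.
Darcy flux q = K · i = 162.0 × 0.001753 = 0.2840 m/day.
Seepage velocity v = q / n_e = 0.2840 / 0.07 = 4.057 m/day.
Travel time t = L / v = 1580 / 4.057 = 389.4 days = 1.066 years.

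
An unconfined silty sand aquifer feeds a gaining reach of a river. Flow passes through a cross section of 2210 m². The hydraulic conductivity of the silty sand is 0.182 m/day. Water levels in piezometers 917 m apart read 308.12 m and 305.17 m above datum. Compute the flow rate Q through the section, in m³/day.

1.29

Hydraulic gradient i = (308.12 − 305.17) / 917 = 2.95 / 917 = 0.003217.
Darcy's law: Q = K · A · i = 0.1820 × 2210 × 0.003217 = 1.294 m³/day.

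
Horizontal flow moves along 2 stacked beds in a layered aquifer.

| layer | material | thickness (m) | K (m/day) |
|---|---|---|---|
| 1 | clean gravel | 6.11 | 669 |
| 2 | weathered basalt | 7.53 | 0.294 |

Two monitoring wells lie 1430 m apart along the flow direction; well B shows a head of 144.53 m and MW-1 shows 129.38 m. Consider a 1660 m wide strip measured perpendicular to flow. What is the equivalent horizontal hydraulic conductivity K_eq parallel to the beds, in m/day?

Flow is parallel to layering, so each bed carries its own Darcy discharge and the transmissivities add.
Σ(K_i·b_i) = 669×6.11 + 0.294×7.53 = 4090 m²/day.
Total thickness b = 13.64 m, so K_eq = Σ(K_i·b_i)/b = 299.8 m/day.

300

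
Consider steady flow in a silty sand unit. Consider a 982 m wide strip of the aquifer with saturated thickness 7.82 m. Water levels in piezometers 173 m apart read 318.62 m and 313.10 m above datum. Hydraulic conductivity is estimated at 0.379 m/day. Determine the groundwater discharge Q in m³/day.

Cross-sectional area A = 982 × 7.82 = 7679 m².
Hydraulic gradient i = (318.62 − 313.10) / 173 = 5.52 / 173 = 0.03191.
Darcy's law: Q = K · A · i = 0.3790 × 7679 × 0.03191 = 92.86 m³/day.

92.9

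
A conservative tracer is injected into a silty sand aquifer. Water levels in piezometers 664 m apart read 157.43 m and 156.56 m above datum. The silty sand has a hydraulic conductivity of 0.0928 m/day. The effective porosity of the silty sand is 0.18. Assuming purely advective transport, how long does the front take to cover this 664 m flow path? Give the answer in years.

Hydraulic gradient i = (157.43 − 156.56) / 664 = 0.87 / 664 = 0.001310.
Darcy flux q = K · i = 0.09280 × 0.001310 = 0.0001216 m/day.
Seepage velocity v = q / n_e = 0.0001216 / 0.18 = 0.0006755 m/day.
Travel time t = L / v = 664 / 0.0006755 = 9.830e+05 days = 2691 years.

2690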